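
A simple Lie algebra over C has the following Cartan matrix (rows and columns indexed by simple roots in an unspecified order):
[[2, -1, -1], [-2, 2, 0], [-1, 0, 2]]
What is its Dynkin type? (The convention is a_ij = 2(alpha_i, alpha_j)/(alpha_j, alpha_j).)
The matrix has rank 3 with 2's on the diagonal. Reading the off-diagonal entries as Dynkin edges (a single edge where a_ij = a_ji = -1; a double or triple edge where a_ij * a_ji = 2 or 3), the diagram is a chain of 3 nodes with a double edge at one end; the terminal node there is the unique long simple root (C_3). One simple-root ordering that puts it in standard form is (alpha_3, alpha_1, alpha_2). So the algebra is type C_3, i.e. sp(6).

type C_3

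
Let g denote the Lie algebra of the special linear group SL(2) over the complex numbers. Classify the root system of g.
type A_1

This is sl(2), which has dimension 2^2 - 1 = 3 and rank 2 - 1 = 1 (a Cartan subalgebra is the diagonal traceless matrices). In the classification of classical Lie algebras, the special linear algebra sl(n+1) has type A_n; here n = 1, so the Dynkin diagram is a chain of 1 nodes with single edges (A_1). Hence the type is A_1.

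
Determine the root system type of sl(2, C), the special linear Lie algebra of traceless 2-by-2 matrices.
A_1 (sl(2))

This is sl(2), which has dimension 2^2 - 1 = 3 and rank 2 - 1 = 1 (a Cartan subalgebra is the diagonal traceless matrices). In the classification of classical Lie algebras, the special linear algebra sl(n+1) has type A_n; here n = 1, so the Dynkin diagram is a chain of 1 nodes with single edges (A_1). Hence the type is A_1.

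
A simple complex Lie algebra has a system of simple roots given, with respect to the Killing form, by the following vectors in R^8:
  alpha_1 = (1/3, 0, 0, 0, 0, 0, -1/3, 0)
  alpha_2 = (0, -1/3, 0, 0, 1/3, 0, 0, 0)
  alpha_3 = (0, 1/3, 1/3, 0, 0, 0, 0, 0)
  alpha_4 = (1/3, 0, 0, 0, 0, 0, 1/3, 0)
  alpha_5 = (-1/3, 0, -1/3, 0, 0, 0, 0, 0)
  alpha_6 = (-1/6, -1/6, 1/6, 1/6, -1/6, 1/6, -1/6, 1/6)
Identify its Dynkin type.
Compute the Cartan integers a_ij = 2(alpha_i, alpha_j)/(alpha_j, alpha_j); the resulting 6x6 Cartan matrix is
[[2, 0, 0, 0, -1, 0], [0, 2, -1, 0, 0, 0], [0, -1, 2, 0, -1, 0], [0, 0, 0, 2, -1, -1], [-1, 0, -1, -1, 2, 0], [0, 0, 0, -1, 0, 2]].
All simple roots have the same length, so the diagram is simply laced. The associated Dynkin diagram is a chain of 5 nodes with one extra node attached to the third node from one end (E_6), so the type is E_6.

E_6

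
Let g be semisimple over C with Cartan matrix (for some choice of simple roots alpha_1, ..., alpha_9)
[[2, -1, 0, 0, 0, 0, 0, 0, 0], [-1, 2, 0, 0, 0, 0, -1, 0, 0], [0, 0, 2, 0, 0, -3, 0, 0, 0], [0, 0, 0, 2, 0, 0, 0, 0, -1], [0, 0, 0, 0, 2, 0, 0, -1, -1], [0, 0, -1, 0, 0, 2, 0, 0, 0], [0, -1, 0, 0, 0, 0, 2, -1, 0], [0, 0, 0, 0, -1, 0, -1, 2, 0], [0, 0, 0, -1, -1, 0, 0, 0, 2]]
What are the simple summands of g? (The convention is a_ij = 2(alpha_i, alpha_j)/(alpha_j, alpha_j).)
type A_7 + type G_2

The diagram associated to this matrix has two connected components: the simple roots {alpha_1, alpha_2, alpha_4, alpha_5, alpha_7, alpha_8, alpha_9} form a chain of 7 nodes with single edges (A_7), and {alpha_3, alpha_6} form two nodes joined by a triple edge (G_2). A semisimple Lie algebra decomposes uniquely as the direct sum of simple ideals, one per connected component of its Dynkin diagram, so g ≅ A_7 ⊕ G_2 (dimension 63 + 14 = 77).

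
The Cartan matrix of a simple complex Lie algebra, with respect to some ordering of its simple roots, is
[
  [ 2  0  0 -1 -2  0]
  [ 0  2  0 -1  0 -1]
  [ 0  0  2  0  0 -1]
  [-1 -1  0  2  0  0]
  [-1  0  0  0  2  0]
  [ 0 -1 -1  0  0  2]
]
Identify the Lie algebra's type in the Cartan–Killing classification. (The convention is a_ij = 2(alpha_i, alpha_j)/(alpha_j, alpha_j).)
The matrix has rank 6 with 2's on the diagonal. Reading the off-diagonal entries as Dynkin edges (a single edge where a_ij = a_ji = -1; a double or triple edge where a_ij * a_ji = 2 or 3), the diagram is a chain of 6 nodes with a double edge at one end; the terminal node there is the unique short simple root (B_6). One simple-root ordering that puts it in standard form is (alpha_3, alpha_6, alpha_2, alpha_4, alpha_1, alpha_5). So the algebra is type B_6, i.e. so(13).

B6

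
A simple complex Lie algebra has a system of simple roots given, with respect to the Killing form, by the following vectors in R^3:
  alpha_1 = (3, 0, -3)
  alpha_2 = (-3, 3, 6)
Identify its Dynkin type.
Compute the Cartan integers a_ij = 2(alpha_i, alpha_j)/(alpha_j, alpha_j); the resulting 2x2 Cartan matrix is
[[2, -1], [-3, 2]].
The roots have two lengths (squared-length ratio 3:1); the short ones are alpha_{1}. The associated Dynkin diagram is two nodes joined by a triple edge (G_2), so the type is G_2.

G2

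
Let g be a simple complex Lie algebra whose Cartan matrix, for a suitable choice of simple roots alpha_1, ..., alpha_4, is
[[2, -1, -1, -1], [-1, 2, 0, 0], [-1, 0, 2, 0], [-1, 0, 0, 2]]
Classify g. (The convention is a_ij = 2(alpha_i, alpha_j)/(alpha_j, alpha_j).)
D_4 (so(8))

The matrix has rank 4 with 2's on the diagonal. Reading the off-diagonal entries as Dynkin edges (a single edge where a_ij = a_ji = -1; a double or triple edge where a_ij * a_ji = 2 or 3), the diagram is a chain of 2 nodes with a fork of two nodes at one end (D_4). One simple-root ordering that puts it in standard form is (alpha_2, alpha_1, alpha_3, alpha_4). So the algebra is type D_4, i.e. so(8).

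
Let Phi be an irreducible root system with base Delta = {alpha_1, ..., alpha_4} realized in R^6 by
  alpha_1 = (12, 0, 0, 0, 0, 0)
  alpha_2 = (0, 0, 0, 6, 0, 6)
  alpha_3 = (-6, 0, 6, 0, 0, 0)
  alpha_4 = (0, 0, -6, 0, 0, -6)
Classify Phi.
Compute the Cartan integers a_ij = 2(alpha_i, alpha_j)/(alpha_j, alpha_j); the resulting 4x4 Cartan matrix is
[[2, 0, -2, 0], [0, 2, 0, -1], [-1, 0, 2, -1], [0, -1, -1, 2]].
The roots have two lengths (squared-length ratio 2:1); the short ones are alpha_{2,3,4}. The associated Dynkin diagram is a chain of 4 nodes with a double edge at one end; the terminal node there is the unique long simple root (C_4), so the type is C_4 (the algebra sp(8)).

C_4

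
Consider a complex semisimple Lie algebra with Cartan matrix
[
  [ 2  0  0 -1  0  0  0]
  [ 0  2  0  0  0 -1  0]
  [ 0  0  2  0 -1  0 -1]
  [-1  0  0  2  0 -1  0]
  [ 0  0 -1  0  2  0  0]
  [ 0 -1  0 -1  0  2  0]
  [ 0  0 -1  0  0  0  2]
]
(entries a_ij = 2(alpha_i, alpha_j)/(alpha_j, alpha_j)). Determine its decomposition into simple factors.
The diagram associated to this matrix has two connected components: the simple roots {alpha_3, alpha_5, alpha_7} form a chain of 3 nodes with single edges (A_3), and {alpha_1, alpha_2, alpha_4, alpha_6} form a chain of 4 nodes with single edges (A_4). A semisimple Lie algebra decomposes uniquely as the direct sum of simple ideals, one per connected component of its Dynkin diagram, so g ≅ A_3 ⊕ A_4 (dimension 15 + 24 = 39).

A_3 ⊕ A_4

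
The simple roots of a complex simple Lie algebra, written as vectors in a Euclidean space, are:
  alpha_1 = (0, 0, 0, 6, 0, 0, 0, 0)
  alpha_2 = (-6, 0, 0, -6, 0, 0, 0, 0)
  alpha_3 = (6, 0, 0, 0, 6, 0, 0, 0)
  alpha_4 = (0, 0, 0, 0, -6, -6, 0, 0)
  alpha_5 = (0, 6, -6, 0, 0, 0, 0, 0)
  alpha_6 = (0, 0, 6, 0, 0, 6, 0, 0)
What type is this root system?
Compute the Cartan integers a_ij = 2(alpha_i, alpha_j)/(alpha_j, alpha_j); the resulting 6x6 Cartan matrix is
[[2, -1, 0, 0, 0, 0], [-2, 2, -1, 0, 0, 0], [0, -1, 2, -1, 0, 0], [0, 0, -1, 2, 0, -1], [0, 0, 0, 0, 2, -1], [0, 0, 0, -1, -1, 2]].
The roots have two lengths (squared-length ratio 2:1); the short ones are alpha_{1}. The associated Dynkin diagram is a chain of 6 nodes with a double edge at one end; the terminal node there is the unique short simple root (B_6), so the type is B_6 (the algebra so(13)).

B_6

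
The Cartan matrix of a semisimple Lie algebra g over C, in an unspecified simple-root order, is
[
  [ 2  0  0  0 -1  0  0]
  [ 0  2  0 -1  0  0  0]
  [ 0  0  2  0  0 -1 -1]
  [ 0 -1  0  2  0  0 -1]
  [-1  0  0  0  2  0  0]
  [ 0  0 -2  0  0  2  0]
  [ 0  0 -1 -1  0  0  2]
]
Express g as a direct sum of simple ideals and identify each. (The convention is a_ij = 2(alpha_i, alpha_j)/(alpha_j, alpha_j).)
The diagram associated to this matrix has two connected components: the simple roots {alpha_1, alpha_5} form a chain of 2 nodes with single edges (A_2), and {alpha_2, alpha_3, alpha_4, alpha_6, alpha_7} form a chain of 5 nodes with a double edge at one end; the terminal node there is the unique long simple root (C_5). A semisimple Lie algebra decomposes uniquely as the direct sum of simple ideals, one per connected component of its Dynkin diagram, so g ≅ A_2 ⊕ C_5 (dimension 8 + 55 = 63).

A2 ⊕ C5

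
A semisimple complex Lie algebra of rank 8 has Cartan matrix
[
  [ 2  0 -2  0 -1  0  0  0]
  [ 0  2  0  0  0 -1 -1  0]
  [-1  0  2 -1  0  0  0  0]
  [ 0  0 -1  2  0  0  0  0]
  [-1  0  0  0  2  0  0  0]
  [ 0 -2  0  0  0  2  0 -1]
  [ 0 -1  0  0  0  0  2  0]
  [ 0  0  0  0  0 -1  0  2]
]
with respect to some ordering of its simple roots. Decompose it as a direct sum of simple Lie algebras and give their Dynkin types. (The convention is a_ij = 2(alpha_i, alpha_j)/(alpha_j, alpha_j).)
The diagram associated to this matrix has two connected components: the simple roots {alpha_2, alpha_6, alpha_7, alpha_8} form a chain of 4 nodes with a double edge between the middle two (F_4), and {alpha_1, alpha_3, alpha_4, alpha_5} form a chain of 4 nodes with a double edge between the middle two (F_4). A semisimple Lie algebra decomposes uniquely as the direct sum of simple ideals, one per connected component of its Dynkin diagram, so g ≅ F_4 ⊕ F_4 (dimension 52 + 52 = 104).

type F_4 ⊕ type F_4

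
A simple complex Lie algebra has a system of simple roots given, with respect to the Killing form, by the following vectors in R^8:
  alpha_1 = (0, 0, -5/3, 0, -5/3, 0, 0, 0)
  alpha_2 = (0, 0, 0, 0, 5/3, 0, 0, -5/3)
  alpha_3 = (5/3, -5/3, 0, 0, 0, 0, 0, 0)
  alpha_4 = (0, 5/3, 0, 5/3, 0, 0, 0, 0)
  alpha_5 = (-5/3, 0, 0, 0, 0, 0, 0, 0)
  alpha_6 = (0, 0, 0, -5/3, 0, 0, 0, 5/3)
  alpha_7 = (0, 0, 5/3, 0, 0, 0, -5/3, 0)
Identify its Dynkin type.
Compute the Cartan integers a_ij = 2(alpha_i, alpha_j)/(alpha_j, alpha_j); the resulting 7x7 Cartan matrix is
[[2, -1, 0, 0, 0, 0, -1], [-1, 2, 0, 0, 0, -1, 0], [0, 0, 2, -1, -2, 0, 0], [0, 0, -1, 2, 0, -1, 0], [0, 0, -1, 0, 2, 0, 0], [0, -1, 0, -1, 0, 2, 0], [-1, 0, 0, 0, 0, 0, 2]].
The roots have two lengths (squared-length ratio 2:1); the short ones are alpha_{5}. The associated Dynkin diagram is a chain of 7 nodes with a double edge at one end; the terminal node there is the unique short simple root (B_7), so the type is B_7 (the algebra so(15)).

B7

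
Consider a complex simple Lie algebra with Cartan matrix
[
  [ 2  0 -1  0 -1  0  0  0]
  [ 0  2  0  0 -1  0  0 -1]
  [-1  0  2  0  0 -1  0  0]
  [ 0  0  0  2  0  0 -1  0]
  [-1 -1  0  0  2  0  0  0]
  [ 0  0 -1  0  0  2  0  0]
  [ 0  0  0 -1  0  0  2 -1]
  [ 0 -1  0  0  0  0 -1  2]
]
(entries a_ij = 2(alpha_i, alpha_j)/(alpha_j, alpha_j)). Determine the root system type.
A8

The matrix has rank 8 with 2's on the diagonal. Reading the off-diagonal entries as Dynkin edges (a single edge where a_ij = a_ji = -1; a double or triple edge where a_ij * a_ji = 2 or 3), the diagram is a chain of 8 nodes with single edges (A_8). One simple-root ordering that puts it in standard form is (alpha_4, alpha_7, alpha_8, alpha_2, alpha_5, alpha_1, alpha_3, alpha_6). So the algebra is type A_8, i.e. sl(9).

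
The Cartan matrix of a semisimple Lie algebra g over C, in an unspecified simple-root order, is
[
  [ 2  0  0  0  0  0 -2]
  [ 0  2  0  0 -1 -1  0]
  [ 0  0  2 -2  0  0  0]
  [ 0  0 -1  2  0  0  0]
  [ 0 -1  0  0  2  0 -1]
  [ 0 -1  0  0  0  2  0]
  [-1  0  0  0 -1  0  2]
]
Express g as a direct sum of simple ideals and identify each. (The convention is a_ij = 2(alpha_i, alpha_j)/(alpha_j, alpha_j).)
The diagram associated to this matrix has two connected components: the simple roots {alpha_3, alpha_4} form a chain of 2 nodes with a double edge at one end; the terminal node there is the unique short simple root (B_2), and {alpha_1, alpha_2, alpha_5, alpha_6, alpha_7} form a chain of 5 nodes with a double edge at one end; the terminal node there is the unique long simple root (C_5). A semisimple Lie algebra decomposes uniquely as the direct sum of simple ideals, one per connected component of its Dynkin diagram, so g ≅ B_2 ⊕ C_5 (dimension 10 + 55 = 65).

B2 + C5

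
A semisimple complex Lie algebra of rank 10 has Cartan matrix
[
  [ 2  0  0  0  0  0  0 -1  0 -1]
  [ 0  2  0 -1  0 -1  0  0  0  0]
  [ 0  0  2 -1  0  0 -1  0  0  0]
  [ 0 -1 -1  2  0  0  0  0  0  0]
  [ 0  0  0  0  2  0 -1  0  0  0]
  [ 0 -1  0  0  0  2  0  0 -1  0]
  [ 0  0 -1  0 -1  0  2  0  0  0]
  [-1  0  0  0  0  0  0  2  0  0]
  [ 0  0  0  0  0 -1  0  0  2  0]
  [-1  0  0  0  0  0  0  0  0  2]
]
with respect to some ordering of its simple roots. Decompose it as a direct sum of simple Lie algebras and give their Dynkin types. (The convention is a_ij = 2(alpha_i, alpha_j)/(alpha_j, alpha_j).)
The diagram associated to this matrix has two connected components: the simple roots {alpha_1, alpha_8, alpha_10} form a chain of 3 nodes with single edges (A_3), and {alpha_2, alpha_3, alpha_4, alpha_5, alpha_6, alpha_7, alpha_9} form a chain of 7 nodes with single edges (A_7). A semisimple Lie algebra decomposes uniquely as the direct sum of simple ideals, one per connected component of its Dynkin diagram, so g ≅ A_3 ⊕ A_7 (dimension 15 + 63 = 78).

type A_3 ⊕ type A_7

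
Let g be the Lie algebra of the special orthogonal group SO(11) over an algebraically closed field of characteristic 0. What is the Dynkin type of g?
type B_5

This is so(11) with 11 odd, which has dimension 11(11-1)/2 = 55 and rank (11-1)/2 = 5. In the classification of classical Lie algebras, the orthogonal algebra so(2n+1) in an odd number of variables has type B_n; here n = 5, so the Dynkin diagram is a chain of 5 nodes with a double edge at one end; the terminal node there is the unique short simple root (B_5). Hence the type is B_5.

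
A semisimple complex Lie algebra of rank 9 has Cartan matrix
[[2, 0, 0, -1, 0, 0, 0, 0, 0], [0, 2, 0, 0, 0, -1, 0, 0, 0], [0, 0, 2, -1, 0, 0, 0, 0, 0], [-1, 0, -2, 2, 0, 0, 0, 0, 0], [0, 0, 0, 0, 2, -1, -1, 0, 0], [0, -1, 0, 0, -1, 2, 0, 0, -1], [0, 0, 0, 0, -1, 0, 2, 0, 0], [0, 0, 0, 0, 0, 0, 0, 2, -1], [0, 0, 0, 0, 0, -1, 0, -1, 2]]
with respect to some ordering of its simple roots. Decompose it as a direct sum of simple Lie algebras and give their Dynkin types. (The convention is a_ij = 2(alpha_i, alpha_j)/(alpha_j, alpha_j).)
B3 ⊕ E6

The diagram associated to this matrix has two connected components: the simple roots {alpha_1, alpha_3, alpha_4} form a chain of 3 nodes with a double edge at one end; the terminal node there is the unique short simple root (B_3), and {alpha_2, alpha_5, alpha_6, alpha_7, alpha_8, alpha_9} form a chain of 5 nodes with one extra node attached to the third node from one end (E_6). A semisimple Lie algebra decomposes uniquely as the direct sum of simple ideals, one per connected component of its Dynkin diagram, so g ≅ B_3 ⊕ E_6 (dimension 21 + 78 = 99).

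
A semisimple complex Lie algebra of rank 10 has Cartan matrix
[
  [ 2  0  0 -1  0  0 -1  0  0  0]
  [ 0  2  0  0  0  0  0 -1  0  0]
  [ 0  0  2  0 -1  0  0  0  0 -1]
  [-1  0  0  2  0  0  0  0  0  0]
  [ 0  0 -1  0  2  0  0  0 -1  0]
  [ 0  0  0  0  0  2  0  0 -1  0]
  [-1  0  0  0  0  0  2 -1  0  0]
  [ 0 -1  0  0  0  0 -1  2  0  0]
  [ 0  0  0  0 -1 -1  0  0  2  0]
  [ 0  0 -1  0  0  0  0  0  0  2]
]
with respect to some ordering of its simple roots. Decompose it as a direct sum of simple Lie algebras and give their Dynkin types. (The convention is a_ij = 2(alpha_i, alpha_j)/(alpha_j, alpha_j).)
The diagram associated to this matrix has two connected components: the simple roots {alpha_3, alpha_5, alpha_6, alpha_9, alpha_10} form a chain of 5 nodes with single edges (A_5), and {alpha_1, alpha_2, alpha_4, alpha_7, alpha_8} form a chain of 5 nodes with single edges (A_5). A semisimple Lie algebra decomposes uniquely as the direct sum of simple ideals, one per connected component of its Dynkin diagram, so g ≅ A_5 ⊕ A_5 (dimension 35 + 35 = 70).

A_5 + A_5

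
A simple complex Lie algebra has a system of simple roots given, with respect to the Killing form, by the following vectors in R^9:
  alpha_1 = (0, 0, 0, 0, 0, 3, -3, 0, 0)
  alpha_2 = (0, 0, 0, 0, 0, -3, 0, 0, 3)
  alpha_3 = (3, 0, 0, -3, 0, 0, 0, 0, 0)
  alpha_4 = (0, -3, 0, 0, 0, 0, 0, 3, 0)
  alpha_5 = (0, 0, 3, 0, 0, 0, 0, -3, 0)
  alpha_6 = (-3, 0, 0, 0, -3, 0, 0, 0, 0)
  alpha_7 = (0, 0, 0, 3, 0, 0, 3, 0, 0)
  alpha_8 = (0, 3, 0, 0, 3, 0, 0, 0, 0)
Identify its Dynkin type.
Compute the Cartan integers a_ij = 2(alpha_i, alpha_j)/(alpha_j, alpha_j); the resulting 8x8 Cartan matrix is
[[2, -1, 0, 0, 0, 0, -1, 0], [-1, 2, 0, 0, 0, 0, 0, 0], [0, 0, 2, 0, 0, -1, -1, 0], [0, 0, 0, 2, -1, 0, 0, -1], [0, 0, 0, -1, 2, 0, 0, 0], [0, 0, -1, 0, 0, 2, 0, -1], [-1, 0, -1, 0, 0, 0, 2, 0], [0, 0, 0, -1, 0, -1, 0, 2]].
All simple roots have the same length, so the diagram is simply laced. The associated Dynkin diagram is a chain of 8 nodes with single edges (A_8), so the type is A_8 (the algebra sl(9)).

A_8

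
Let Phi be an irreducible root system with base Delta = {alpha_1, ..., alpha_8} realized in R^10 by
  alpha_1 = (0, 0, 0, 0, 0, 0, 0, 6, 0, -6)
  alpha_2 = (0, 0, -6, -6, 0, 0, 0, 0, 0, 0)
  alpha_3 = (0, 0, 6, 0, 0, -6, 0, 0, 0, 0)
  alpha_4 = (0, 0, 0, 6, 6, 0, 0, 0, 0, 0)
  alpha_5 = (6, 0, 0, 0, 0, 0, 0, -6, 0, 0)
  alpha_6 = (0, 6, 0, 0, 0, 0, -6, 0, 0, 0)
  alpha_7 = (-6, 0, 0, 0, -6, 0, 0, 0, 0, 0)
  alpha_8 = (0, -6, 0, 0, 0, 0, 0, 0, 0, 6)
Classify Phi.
Compute the Cartan integers a_ij = 2(alpha_i, alpha_j)/(alpha_j, alpha_j); the resulting 8x8 Cartan matrix is
[[2, 0, 0, 0, -1, 0, 0, -1], [0, 2, -1, -1, 0, 0, 0, 0], [0, -1, 2, 0, 0, 0, 0, 0], [0, -1, 0, 2, 0, 0, -1, 0], [-1, 0, 0, 0, 2, 0, -1, 0], [0, 0, 0, 0, 0, 2, 0, -1], [0, 0, 0, -1, -1, 0, 2, 0], [-1, 0, 0, 0, 0, -1, 0, 2]].
All simple roots have the same length, so the diagram is simply laced. The associated Dynkin diagram is a chain of 8 nodes with single edges (A_8), so the type is A_8 (the algebra sl(9)).

A8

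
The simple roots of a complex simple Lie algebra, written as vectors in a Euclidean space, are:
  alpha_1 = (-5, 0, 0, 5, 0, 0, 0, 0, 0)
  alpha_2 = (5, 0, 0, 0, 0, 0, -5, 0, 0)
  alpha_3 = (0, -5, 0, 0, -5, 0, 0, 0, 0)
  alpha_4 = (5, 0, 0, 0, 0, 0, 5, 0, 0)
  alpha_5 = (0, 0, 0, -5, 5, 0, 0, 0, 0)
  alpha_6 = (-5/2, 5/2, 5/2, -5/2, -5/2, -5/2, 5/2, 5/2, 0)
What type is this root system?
Compute the Cartan integers a_ij = 2(alpha_i, alpha_j)/(alpha_j, alpha_j); the resulting 6x6 Cartan matrix is
[[2, -1, 0, -1, -1, 0], [-1, 2, 0, 0, 0, -1], [0, 0, 2, 0, -1, 0], [-1, 0, 0, 2, 0, 0], [-1, 0, -1, 0, 2, 0], [0, -1, 0, 0, 0, 2]].
All simple roots have the same length, so the diagram is simply laced. The associated Dynkin diagram is a chain of 5 nodes with one extra node attached to the third node from one end (E_6), so the type is E_6.

E_6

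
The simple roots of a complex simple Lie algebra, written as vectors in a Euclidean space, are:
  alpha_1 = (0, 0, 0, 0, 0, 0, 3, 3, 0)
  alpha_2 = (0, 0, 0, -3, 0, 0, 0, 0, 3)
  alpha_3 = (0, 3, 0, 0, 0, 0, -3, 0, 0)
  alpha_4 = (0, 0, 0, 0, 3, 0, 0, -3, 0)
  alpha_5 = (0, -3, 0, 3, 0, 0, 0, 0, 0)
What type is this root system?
A5

Compute the Cartan integers a_ij = 2(alpha_i, alpha_j)/(alpha_j, alpha_j); the resulting 5x5 Cartan matrix is
[[2, 0, -1, -1, 0], [0, 2, 0, 0, -1], [-1, 0, 2, 0, -1], [-1, 0, 0, 2, 0], [0, -1, -1, 0, 2]].
All simple roots have the same length, so the diagram is simply laced. The associated Dynkin diagram is a chain of 5 nodes with single edges (A_5), so the type is A_5 (the algebra sl(6)).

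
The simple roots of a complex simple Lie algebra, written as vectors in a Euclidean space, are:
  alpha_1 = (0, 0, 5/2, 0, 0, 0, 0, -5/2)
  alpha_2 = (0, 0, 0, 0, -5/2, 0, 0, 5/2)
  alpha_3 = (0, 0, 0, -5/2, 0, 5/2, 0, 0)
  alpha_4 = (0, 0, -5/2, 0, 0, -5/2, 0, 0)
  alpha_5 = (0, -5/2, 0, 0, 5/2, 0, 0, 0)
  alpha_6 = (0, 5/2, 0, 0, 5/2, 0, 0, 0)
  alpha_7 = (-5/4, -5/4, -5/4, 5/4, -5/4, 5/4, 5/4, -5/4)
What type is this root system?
Compute the Cartan integers a_ij = 2(alpha_i, alpha_j)/(alpha_j, alpha_j); the resulting 7x7 Cartan matrix is
[[2, -1, 0, -1, 0, 0, 0], [-1, 2, 0, 0, -1, -1, 0], [0, 0, 2, -1, 0, 0, 0], [-1, 0, -1, 2, 0, 0, 0], [0, -1, 0, 0, 2, 0, 0], [0, -1, 0, 0, 0, 2, -1], [0, 0, 0, 0, 0, -1, 2]].
All simple roots have the same length, so the diagram is simply laced. The associated Dynkin diagram is a chain of 6 nodes with one extra node attached to the third node from one end (E_7), so the type is E_7.

E7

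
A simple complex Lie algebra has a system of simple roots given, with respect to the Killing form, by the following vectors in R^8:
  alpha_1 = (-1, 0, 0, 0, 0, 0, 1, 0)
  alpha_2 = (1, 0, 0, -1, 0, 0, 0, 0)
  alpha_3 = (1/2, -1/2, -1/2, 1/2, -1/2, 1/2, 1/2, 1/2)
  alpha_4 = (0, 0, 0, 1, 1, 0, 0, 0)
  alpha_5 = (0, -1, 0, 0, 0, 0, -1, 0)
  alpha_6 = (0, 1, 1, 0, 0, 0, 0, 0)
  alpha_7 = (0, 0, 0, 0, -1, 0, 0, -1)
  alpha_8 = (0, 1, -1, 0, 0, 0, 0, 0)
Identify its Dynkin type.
Compute the Cartan integers a_ij = 2(alpha_i, alpha_j)/(alpha_j, alpha_j); the resulting 8x8 Cartan matrix is
[[2, -1, 0, 0, -1, 0, 0, 0], [-1, 2, 0, -1, 0, 0, 0, 0], [0, 0, 2, 0, 0, -1, 0, 0], [0, -1, 0, 2, 0, 0, -1, 0], [-1, 0, 0, 0, 2, -1, 0, -1], [0, 0, -1, 0, -1, 2, 0, 0], [0, 0, 0, -1, 0, 0, 2, 0], [0, 0, 0, 0, -1, 0, 0, 2]].
All simple roots have the same length, so the diagram is simply laced. The associated Dynkin diagram is a chain of 7 nodes with one extra node attached to the third node from one end (E_8), so the type is E_8.

E_8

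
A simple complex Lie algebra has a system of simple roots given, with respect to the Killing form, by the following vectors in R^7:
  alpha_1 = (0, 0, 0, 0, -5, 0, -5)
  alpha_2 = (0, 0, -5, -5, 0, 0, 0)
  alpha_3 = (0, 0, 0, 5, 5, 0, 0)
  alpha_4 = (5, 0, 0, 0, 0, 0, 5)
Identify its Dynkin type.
Compute the Cartan integers a_ij = 2(alpha_i, alpha_j)/(alpha_j, alpha_j); the resulting 4x4 Cartan matrix is
[[2, 0, -1, -1], [0, 2, -1, 0], [-1, -1, 2, 0], [-1, 0, 0, 2]].
All simple roots have the same length, so the diagram is simply laced. The associated Dynkin diagram is a chain of 4 nodes with single edges (A_4), so the type is A_4 (the algebra sl(5)).

A_4 (sl(5))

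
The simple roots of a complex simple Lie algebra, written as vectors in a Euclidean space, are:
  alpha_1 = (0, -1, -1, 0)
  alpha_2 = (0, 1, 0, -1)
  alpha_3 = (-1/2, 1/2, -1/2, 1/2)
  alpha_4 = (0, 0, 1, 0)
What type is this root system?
type F_4

Compute the Cartan integers a_ij = 2(alpha_i, alpha_j)/(alpha_j, alpha_j); the resulting 4x4 Cartan matrix is
[[2, -1, 0, -2], [-1, 2, 0, 0], [0, 0, 2, -1], [-1, 0, -1, 2]].
The roots have two lengths (squared-length ratio 2:1); the short ones are alpha_{3,4}. The associated Dynkin diagram is a chain of 4 nodes with a double edge between the middle two (F_4), so the type is F_4.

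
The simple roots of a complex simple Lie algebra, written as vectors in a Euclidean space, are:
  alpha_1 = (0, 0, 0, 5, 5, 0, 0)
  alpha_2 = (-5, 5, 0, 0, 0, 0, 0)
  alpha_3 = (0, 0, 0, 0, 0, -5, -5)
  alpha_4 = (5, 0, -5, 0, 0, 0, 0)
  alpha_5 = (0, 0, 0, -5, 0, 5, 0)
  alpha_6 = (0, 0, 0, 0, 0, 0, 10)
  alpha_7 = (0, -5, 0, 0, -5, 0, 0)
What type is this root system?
C_7

Compute the Cartan integers a_ij = 2(alpha_i, alpha_j)/(alpha_j, alpha_j); the resulting 7x7 Cartan matrix is
[[2, 0, 0, 0, -1, 0, -1], [0, 2, 0, -1, 0, 0, -1], [0, 0, 2, 0, -1, -1, 0], [0, -1, 0, 2, 0, 0, 0], [-1, 0, -1, 0, 2, 0, 0], [0, 0, -2, 0, 0, 2, 0], [-1, -1, 0, 0, 0, 0, 2]].
The roots have two lengths (squared-length ratio 2:1); the short ones are alpha_{1,2,3,4,5,7}. The associated Dynkin diagram is a chain of 7 nodes with a double edge at one end; the terminal node there is the unique long simple root (C_7), so the type is C_7 (the algebra sp(14)).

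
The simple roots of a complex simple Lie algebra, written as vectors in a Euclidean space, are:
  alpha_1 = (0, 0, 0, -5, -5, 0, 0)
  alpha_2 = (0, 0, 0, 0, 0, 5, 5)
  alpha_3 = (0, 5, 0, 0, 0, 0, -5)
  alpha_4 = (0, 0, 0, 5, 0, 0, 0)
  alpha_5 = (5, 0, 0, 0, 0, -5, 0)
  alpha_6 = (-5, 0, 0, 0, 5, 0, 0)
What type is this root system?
Compute the Cartan integers a_ij = 2(alpha_i, alpha_j)/(alpha_j, alpha_j); the resulting 6x6 Cartan matrix is
[[2, 0, 0, -2, 0, -1], [0, 2, -1, 0, -1, 0], [0, -1, 2, 0, 0, 0], [-1, 0, 0, 2, 0, 0], [0, -1, 0, 0, 2, -1], [-1, 0, 0, 0, -1, 2]].
The roots have two lengths (squared-length ratio 2:1); the short ones are alpha_{4}. The associated Dynkin diagram is a chain of 6 nodes with a double edge at one end; the terminal node there is the unique short simple root (B_6), so the type is B_6 (the algebra so(13)).

B_6 (so(13))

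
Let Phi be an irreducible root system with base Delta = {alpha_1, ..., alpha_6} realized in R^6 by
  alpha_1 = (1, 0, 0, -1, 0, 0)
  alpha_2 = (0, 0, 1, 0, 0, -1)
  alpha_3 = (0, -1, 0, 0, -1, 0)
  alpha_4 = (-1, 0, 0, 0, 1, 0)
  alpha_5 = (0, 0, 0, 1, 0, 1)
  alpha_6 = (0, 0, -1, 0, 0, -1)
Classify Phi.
Compute the Cartan integers a_ij = 2(alpha_i, alpha_j)/(alpha_j, alpha_j); the resulting 6x6 Cartan matrix is
[[2, 0, 0, -1, -1, 0], [0, 2, 0, 0, -1, 0], [0, 0, 2, -1, 0, 0], [-1, 0, -1, 2, 0, 0], [-1, -1, 0, 0, 2, -1], [0, 0, 0, 0, -1, 2]].
All simple roots have the same length, so the diagram is simply laced. The associated Dynkin diagram is a chain of 4 nodes with a fork of two nodes at one end (D_6), so the type is D_6 (the algebra so(12)).

D_6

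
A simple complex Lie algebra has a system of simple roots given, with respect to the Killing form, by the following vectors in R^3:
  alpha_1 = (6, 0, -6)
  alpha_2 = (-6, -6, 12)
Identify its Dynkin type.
Compute the Cartan integers a_ij = 2(alpha_i, alpha_j)/(alpha_j, alpha_j); the resulting 2x2 Cartan matrix is
[[2, -1], [-3, 2]].
The roots have two lengths (squared-length ratio 3:1); the short ones are alpha_{1}. The associated Dynkin diagram is two nodes joined by a triple edge (G_2), so the type is G_2.

G_2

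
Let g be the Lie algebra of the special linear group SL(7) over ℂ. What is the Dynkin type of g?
This is sl(7), which has dimension 7^2 - 1 = 48 and rank 7 - 1 = 6 (a Cartan subalgebra is the diagonal traceless matrices). In the classification of classical Lie algebras, the special linear algebra sl(n+1) has type A_n; here n = 6, so the Dynkin diagram is a chain of 6 nodes with single edges (A_6). Hence the type is A_6.

A_6 (sl(7))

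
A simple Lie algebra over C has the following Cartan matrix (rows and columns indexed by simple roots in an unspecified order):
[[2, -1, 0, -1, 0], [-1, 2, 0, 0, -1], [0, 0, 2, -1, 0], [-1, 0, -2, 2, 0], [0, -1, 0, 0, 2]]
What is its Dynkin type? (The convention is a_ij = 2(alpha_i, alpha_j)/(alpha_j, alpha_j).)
B5

The matrix has rank 5 with 2's on the diagonal. Reading the off-diagonal entries as Dynkin edges (a single edge where a_ij = a_ji = -1; a double or triple edge where a_ij * a_ji = 2 or 3), the diagram is a chain of 5 nodes with a double edge at one end; the terminal node there is the unique short simple root (B_5). One simple-root ordering that puts it in standard form is (alpha_5, alpha_2, alpha_1, alpha_4, alpha_3). So the algebra is type B_5, i.e. so(11).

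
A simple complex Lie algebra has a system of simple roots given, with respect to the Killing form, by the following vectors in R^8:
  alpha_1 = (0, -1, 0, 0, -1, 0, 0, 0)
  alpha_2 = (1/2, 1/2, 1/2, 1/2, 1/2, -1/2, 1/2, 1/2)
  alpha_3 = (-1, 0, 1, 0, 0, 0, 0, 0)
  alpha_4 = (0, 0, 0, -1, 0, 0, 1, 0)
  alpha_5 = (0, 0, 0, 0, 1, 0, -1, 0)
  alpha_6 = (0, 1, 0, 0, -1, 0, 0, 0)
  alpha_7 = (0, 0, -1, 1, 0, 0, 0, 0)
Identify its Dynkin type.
Compute the Cartan integers a_ij = 2(alpha_i, alpha_j)/(alpha_j, alpha_j); the resulting 7x7 Cartan matrix is
[[2, -1, 0, 0, -1, 0, 0], [-1, 2, 0, 0, 0, 0, 0], [0, 0, 2, 0, 0, 0, -1], [0, 0, 0, 2, -1, 0, -1], [-1, 0, 0, -1, 2, -1, 0], [0, 0, 0, 0, -1, 2, 0], [0, 0, -1, -1, 0, 0, 2]].
All simple roots have the same length, so the diagram is simply laced. The associated Dynkin diagram is a chain of 6 nodes with one extra node attached to the third node from one end (E_7), so the type is E_7.

type E_7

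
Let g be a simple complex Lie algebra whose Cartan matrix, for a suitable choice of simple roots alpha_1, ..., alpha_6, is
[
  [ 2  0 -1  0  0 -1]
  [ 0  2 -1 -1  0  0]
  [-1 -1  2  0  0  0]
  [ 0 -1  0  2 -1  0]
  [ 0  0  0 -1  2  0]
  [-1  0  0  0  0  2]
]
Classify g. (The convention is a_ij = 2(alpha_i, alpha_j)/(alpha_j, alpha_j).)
A_6

The matrix has rank 6 with 2's on the diagonal. Reading the off-diagonal entries as Dynkin edges (a single edge where a_ij = a_ji = -1; a double or triple edge where a_ij * a_ji = 2 or 3), the diagram is a chain of 6 nodes with single edges (A_6). One simple-root ordering that puts it in standard form is (alpha_6, alpha_1, alpha_3, alpha_2, alpha_4, alpha_5). So the algebra is type A_6, i.e. sl(7).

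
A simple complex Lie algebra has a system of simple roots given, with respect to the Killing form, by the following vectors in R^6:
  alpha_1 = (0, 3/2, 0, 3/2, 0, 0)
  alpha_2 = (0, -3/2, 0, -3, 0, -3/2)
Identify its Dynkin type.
G2

Compute the Cartan integers a_ij = 2(alpha_i, alpha_j)/(alpha_j, alpha_j); the resulting 2x2 Cartan matrix is
[[2, -1], [-3, 2]].
The roots have two lengths (squared-length ratio 3:1); the short ones are alpha_{1}. The associated Dynkin diagram is two nodes joined by a triple edge (G_2), so the type is G_2.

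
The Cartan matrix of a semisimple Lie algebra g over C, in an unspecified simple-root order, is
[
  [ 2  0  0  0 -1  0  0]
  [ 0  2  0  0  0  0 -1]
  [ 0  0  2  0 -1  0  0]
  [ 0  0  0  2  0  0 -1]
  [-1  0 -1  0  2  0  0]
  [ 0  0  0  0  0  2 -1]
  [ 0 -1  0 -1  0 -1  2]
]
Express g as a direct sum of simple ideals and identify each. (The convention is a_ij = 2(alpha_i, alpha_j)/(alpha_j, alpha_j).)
A3 + D4

The diagram associated to this matrix has two connected components: the simple roots {alpha_1, alpha_3, alpha_5} form a chain of 3 nodes with single edges (A_3), and {alpha_2, alpha_4, alpha_6, alpha_7} form a chain of 2 nodes with a fork of two nodes at one end (D_4). A semisimple Lie algebra decomposes uniquely as the direct sum of simple ideals, one per connected component of its Dynkin diagram, so g ≅ A_3 ⊕ D_4 (dimension 15 + 28 = 43).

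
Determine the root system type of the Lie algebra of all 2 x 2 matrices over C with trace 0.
type A_1

This is sl(2), which has dimension 2^2 - 1 = 3 and rank 2 - 1 = 1 (a Cartan subalgebra is the diagonal traceless matrices). In the classification of classical Lie algebras, the special linear algebra sl(n+1) has type A_n; here n = 1, so the Dynkin diagram is a chain of 1 nodes with single edges (A_1). Hence the type is A_1.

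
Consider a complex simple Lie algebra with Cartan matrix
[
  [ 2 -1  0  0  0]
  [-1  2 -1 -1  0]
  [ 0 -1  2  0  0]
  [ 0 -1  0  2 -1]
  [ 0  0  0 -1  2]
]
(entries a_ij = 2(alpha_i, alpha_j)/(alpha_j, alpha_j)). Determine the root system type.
The matrix has rank 5 with 2's on the diagonal. Reading the off-diagonal entries as Dynkin edges (a single edge where a_ij = a_ji = -1; a double or triple edge where a_ij * a_ji = 2 or 3), the diagram is a chain of 3 nodes with a fork of two nodes at one end (D_5). One simple-root ordering that puts it in standard form is (alpha_5, alpha_4, alpha_2, alpha_1, alpha_3). So the algebra is type D_5, i.e. so(10).

D5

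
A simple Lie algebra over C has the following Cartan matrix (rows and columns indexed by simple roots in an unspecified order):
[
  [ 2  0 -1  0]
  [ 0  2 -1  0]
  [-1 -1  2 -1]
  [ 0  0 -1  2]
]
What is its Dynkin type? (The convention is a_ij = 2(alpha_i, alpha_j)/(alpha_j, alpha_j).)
The matrix has rank 4 with 2's on the diagonal. Reading the off-diagonal entries as Dynkin edges (a single edge where a_ij = a_ji = -1; a double or triple edge where a_ij * a_ji = 2 or 3), the diagram is a chain of 2 nodes with a fork of two nodes at one end (D_4). One simple-root ordering that puts it in standard form is (alpha_4, alpha_3, alpha_2, alpha_1). So the algebra is type D_4, i.e. so(8).

type D_4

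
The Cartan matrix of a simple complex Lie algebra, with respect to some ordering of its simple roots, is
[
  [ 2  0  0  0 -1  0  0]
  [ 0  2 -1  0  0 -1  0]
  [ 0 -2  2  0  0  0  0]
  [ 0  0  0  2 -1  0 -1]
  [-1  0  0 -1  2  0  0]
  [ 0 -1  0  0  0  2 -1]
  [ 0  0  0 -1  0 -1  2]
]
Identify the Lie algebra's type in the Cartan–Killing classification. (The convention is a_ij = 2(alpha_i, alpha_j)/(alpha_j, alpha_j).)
C_7 (sp(14))

The matrix has rank 7 with 2's on the diagonal. Reading the off-diagonal entries as Dynkin edges (a single edge where a_ij = a_ji = -1; a double or triple edge where a_ij * a_ji = 2 or 3), the diagram is a chain of 7 nodes with a double edge at one end; the terminal node there is the unique long simple root (C_7). One simple-root ordering that puts it in standard form is (alpha_1, alpha_5, alpha_4, alpha_7, alpha_6, alpha_2, alpha_3). So the algebra is type C_7, i.e. sp(14).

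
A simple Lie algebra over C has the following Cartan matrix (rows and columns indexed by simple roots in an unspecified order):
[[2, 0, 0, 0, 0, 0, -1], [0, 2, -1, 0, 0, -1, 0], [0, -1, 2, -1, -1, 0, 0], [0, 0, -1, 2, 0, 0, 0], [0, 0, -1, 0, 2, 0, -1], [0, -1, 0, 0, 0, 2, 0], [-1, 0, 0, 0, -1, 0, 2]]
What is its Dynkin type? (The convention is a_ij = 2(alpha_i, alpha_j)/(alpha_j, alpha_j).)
E7

The matrix has rank 7 with 2's on the diagonal. Reading the off-diagonal entries as Dynkin edges (a single edge where a_ij = a_ji = -1; a double or triple edge where a_ij * a_ji = 2 or 3), the diagram is a chain of 6 nodes with one extra node attached to the third node from one end (E_7). One simple-root ordering that puts it in standard form is (alpha_6, alpha_4, alpha_2, alpha_3, alpha_5, alpha_7, alpha_1). So the algebra is type E_7.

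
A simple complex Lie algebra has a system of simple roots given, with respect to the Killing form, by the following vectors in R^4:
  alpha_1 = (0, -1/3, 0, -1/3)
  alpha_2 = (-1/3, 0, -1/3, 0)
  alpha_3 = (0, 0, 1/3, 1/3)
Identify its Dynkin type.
Compute the Cartan integers a_ij = 2(alpha_i, alpha_j)/(alpha_j, alpha_j); the resulting 3x3 Cartan matrix is
[[2, 0, -1], [0, 2, -1], [-1, -1, 2]].
All simple roots have the same length, so the diagram is simply laced. The associated Dynkin diagram is a chain of 3 nodes with single edges (A_3), so the type is A_3 (the algebra sl(4)).

A_3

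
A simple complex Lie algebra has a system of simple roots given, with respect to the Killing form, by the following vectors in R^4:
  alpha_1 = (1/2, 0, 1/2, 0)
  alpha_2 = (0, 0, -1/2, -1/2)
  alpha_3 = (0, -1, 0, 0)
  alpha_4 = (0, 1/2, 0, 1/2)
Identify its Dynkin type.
C_4 (sp(8))

Compute the Cartan integers a_ij = 2(alpha_i, alpha_j)/(alpha_j, alpha_j); the resulting 4x4 Cartan matrix is
[[2, -1, 0, 0], [-1, 2, 0, -1], [0, 0, 2, -2], [0, -1, -1, 2]].
The roots have two lengths (squared-length ratio 2:1); the short ones are alpha_{1,2,4}. The associated Dynkin diagram is a chain of 4 nodes with a double edge at one end; the terminal node there is the unique long simple root (C_4), so the type is C_4 (the algebra sp(8)).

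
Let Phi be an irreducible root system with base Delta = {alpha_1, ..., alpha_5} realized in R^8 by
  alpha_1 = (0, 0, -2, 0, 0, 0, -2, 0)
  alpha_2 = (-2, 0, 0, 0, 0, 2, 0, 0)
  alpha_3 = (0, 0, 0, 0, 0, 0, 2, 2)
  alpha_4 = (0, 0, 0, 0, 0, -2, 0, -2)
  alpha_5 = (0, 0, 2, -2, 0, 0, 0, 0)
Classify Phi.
A5

Compute the Cartan integers a_ij = 2(alpha_i, alpha_j)/(alpha_j, alpha_j); the resulting 5x5 Cartan matrix is
[[2, 0, -1, 0, -1], [0, 2, 0, -1, 0], [-1, 0, 2, -1, 0], [0, -1, -1, 2, 0], [-1, 0, 0, 0, 2]].
All simple roots have the same length, so the diagram is simply laced. The associated Dynkin diagram is a chain of 5 nodes with single edges (A_5), so the type is A_5 (the algebra sl(6)).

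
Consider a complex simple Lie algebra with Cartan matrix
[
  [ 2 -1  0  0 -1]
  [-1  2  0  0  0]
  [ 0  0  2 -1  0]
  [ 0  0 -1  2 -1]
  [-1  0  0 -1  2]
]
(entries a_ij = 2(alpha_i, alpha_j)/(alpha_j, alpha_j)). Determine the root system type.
type A_5

The matrix has rank 5 with 2's on the diagonal. Reading the off-diagonal entries as Dynkin edges (a single edge where a_ij = a_ji = -1; a double or triple edge where a_ij * a_ji = 2 or 3), the diagram is a chain of 5 nodes with single edges (A_5). One simple-root ordering that puts it in standard form is (alpha_3, alpha_4, alpha_5, alpha_1, alpha_2). So the algebra is type A_5, i.e. sl(6).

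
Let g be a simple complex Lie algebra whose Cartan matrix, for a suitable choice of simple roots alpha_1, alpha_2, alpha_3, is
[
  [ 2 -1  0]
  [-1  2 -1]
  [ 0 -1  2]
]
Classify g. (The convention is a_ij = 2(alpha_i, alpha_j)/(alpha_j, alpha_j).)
The matrix has rank 3 with 2's on the diagonal. Reading the off-diagonal entries as Dynkin edges (a single edge where a_ij = a_ji = -1; a double or triple edge where a_ij * a_ji = 2 or 3), the diagram is a chain of 3 nodes with single edges (A_3). One simple-root ordering that puts it in standard form is (alpha_1, alpha_2, alpha_3). So the algebra is type A_3, i.e. sl(4).

A3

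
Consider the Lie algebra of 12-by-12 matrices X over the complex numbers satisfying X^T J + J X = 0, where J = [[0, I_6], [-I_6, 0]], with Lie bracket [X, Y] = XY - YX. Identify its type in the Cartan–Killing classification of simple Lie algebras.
This is sp(12), which has dimension 12(12+1)/2 = 78 and rank 12/2 = 6. In the classification of classical Lie algebras, the symplectic algebra sp(2n) has type C_n; here n = 6, so the Dynkin diagram is a chain of 6 nodes with a double edge at one end; the terminal node there is the unique long simple root (C_6). Hence the type is C_6.

C_6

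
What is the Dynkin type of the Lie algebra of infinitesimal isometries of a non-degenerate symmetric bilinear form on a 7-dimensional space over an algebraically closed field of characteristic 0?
B_3 (so(7))

This is so(7) with 7 odd, which has dimension 7(7-1)/2 = 21 and rank (7-1)/2 = 3. In the classification of classical Lie algebras, the orthogonal algebra so(2n+1) in an odd number of variables has type B_n; here n = 3, so the Dynkin diagram is a chain of 3 nodes with a double edge at one end; the terminal node there is the unique short simple root (B_3). Hence the type is B_3.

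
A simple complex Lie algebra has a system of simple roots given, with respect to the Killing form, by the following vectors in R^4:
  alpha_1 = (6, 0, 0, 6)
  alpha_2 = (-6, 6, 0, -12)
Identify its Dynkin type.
Compute the Cartan integers a_ij = 2(alpha_i, alpha_j)/(alpha_j, alpha_j); the resulting 2x2 Cartan matrix is
[[2, -1], [-3, 2]].
The roots have two lengths (squared-length ratio 3:1); the short ones are alpha_{1}. The associated Dynkin diagram is two nodes joined by a triple edge (G_2), so the type is G_2.

type G_2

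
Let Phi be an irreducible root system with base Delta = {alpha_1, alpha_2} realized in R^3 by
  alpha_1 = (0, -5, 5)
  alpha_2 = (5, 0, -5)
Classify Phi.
A_2 (sl(3))

Compute the Cartan integers a_ij = 2(alpha_i, alpha_j)/(alpha_j, alpha_j); the resulting 2x2 Cartan matrix is
[[2, -1], [-1, 2]].
All simple roots have the same length, so the diagram is simply laced. The associated Dynkin diagram is a chain of 2 nodes with single edges (A_2), so the type is A_2 (the algebra sl(3)).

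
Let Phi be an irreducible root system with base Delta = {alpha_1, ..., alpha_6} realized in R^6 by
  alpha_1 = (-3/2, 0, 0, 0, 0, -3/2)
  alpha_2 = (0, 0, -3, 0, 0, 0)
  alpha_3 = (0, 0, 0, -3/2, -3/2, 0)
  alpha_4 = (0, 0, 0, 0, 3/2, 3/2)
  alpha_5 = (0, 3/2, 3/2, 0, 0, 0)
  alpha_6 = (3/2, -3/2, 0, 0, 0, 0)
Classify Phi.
type C_6

Compute the Cartan integers a_ij = 2(alpha_i, alpha_j)/(alpha_j, alpha_j); the resulting 6x6 Cartan matrix is
[[2, 0, 0, -1, 0, -1], [0, 2, 0, 0, -2, 0], [0, 0, 2, -1, 0, 0], [-1, 0, -1, 2, 0, 0], [0, -1, 0, 0, 2, -1], [-1, 0, 0, 0, -1, 2]].
The roots have two lengths (squared-length ratio 2:1); the short ones are alpha_{1,3,4,5,6}. The associated Dynkin diagram is a chain of 6 nodes with a double edge at one end; the terminal node there is the unique long simple root (C_6), so the type is C_6 (the algebra sp(12)).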